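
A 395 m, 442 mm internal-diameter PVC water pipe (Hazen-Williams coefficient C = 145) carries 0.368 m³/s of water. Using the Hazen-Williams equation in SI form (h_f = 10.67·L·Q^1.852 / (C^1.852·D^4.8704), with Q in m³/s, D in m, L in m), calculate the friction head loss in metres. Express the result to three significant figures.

h_f = 10.67·395·0.368^1.852 / (145^1.852·0.442^4.8704) = 3.506 m

h_f ≈ 3.51 m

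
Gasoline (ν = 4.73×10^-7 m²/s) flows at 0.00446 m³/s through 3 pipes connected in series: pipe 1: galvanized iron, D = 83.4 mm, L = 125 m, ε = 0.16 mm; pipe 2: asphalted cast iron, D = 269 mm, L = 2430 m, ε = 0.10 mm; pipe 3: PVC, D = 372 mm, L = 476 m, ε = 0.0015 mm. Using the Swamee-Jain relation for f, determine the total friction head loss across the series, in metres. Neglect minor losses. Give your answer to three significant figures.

H ≈ 1.32 m

Pipe 1: V = 0.8164 m/s, Re = 1.44×10^5, ε/D = 0.00192, f = 0.02460, h_1 = f(L/D)V²/2g = 1.253 m
Pipe 2: V = 0.07848 m/s, Re = 4.46×10^4, ε/D = 3.72×10^-4, f = 0.02264, h_2 = f(L/D)V²/2g = 0.06421 m
Pipe 3: V = 0.04104 m/s, Re = 3.23×10^4, ε/D = 4.03×10^-6, f = 0.02298, h_3 = f(L/D)V²/2g = 0.002524 m
Series → Q common, losses add: H = Σh = 1.320 m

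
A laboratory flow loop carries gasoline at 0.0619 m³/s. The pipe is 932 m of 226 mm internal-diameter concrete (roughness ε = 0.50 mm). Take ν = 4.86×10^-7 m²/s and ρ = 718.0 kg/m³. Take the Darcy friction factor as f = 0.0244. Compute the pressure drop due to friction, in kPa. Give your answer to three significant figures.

V = 4Q/(πD²) = 4·0.0619/(π·0.226²) = 1.543 m/s
h_f = f(L/D)V²/(2g) = 0.02440·(932/0.226)·1.543²/(2·9.81) = 12.21 m
Δp = ρg·h_f = 718.0·9.81·12.21 = 86.01 kPa

Δp ≈ 86.0 kPa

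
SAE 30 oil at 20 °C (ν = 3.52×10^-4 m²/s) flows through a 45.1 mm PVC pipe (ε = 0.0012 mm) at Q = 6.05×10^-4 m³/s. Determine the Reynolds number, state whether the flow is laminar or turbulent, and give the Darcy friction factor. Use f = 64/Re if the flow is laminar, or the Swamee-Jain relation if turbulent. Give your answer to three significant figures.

Re ≈ 48.5; laminar; f = 64/Re ≈ 1.32

V = 4Q/(πD²) = 0.3787 m/s
Re = VD/ν = 0.3787·0.0451/3.52×10^-4 = 48.5
Re < 2300 → laminar → f = 64/Re = 1.319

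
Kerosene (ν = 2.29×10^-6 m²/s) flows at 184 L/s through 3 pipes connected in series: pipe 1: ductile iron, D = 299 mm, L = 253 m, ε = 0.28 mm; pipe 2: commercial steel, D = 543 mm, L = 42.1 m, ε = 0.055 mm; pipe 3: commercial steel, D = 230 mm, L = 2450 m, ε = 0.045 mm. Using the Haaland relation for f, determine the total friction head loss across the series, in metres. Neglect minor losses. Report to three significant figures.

Pipe 1: V = 2.621 m/s, Re = 3.42×10^5, ε/D = 9.36×10^-4, f = 0.02015, h_1 = f(L/D)V²/2g = 5.967 m
Pipe 2: V = 0.7946 m/s, Re = 1.88×10^5, ε/D = 1.01×10^-4, f = 0.01635, h_2 = f(L/D)V²/2g = 0.04080 m
Pipe 3: V = 4.429 m/s, Re = 4.45×10^5, ε/D = 1.96×10^-4, f = 0.01540, h_3 = f(L/D)V²/2g = 164.0 m
Series → Q common, losses add: H = Σh = 170.0 m

H ≈ 170 m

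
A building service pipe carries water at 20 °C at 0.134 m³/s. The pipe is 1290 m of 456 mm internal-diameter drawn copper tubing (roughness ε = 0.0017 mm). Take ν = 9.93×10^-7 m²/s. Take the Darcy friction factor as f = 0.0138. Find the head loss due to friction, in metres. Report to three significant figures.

h_f ≈ 1.34 m

V = 4Q/(πD²) = 4·0.134/(π·0.456²) = 0.8205 m/s
h_f = f(L/D)V²/(2g) = 0.01380·(1290/0.456)·0.8205²/(2·9.81) = 1.340 m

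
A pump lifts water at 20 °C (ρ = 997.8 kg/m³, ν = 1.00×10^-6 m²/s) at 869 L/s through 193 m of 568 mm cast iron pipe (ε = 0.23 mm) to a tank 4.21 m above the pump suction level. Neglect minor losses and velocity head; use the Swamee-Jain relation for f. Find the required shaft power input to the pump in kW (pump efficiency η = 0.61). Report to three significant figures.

V = 4Q/(πD²) = 3.430 m/s; Re = 1.95×10^6; ε/D = 4.05×10^-4; f = 0.01632
h_f = f(L/D)V²/2g = 3.325 m
Total head H = z + h_f = 4.21 + 3.325 = 7.535 m
P_hyd = ρgQH = 997.8·9.81·0.869·7.535 = 64.09 kW
P_shaft = P_hyd/η = 64.09/0.61 = 105.1 kW

P_shaft ≈ 105 kW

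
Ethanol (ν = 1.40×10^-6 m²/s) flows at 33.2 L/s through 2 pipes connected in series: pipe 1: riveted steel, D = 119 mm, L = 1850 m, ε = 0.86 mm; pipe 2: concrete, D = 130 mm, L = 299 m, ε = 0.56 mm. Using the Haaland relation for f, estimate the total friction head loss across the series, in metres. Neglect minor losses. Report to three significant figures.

Pipe 1: V = 2.985 m/s, Re = 2.54×10^5, ε/D = 0.00723, f = 0.03440, h_1 = f(L/D)V²/2g = 242.9 m
Pipe 2: V = 2.501 m/s, Re = 2.32×10^5, ε/D = 0.00431, f = 0.02951, h_2 = f(L/D)V²/2g = 21.64 m
Series → Q common, losses add: H = Σh = 264.5 m

H ≈ 265 m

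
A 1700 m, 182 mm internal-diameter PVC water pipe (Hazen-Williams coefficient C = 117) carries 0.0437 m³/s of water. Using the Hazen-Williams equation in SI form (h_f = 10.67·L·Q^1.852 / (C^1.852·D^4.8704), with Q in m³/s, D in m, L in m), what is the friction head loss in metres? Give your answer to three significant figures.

h_f ≈ 32.7 m

h_f = 10.67·1700·0.0437^1.852 / (117^1.852·0.182^4.8704) = 32.68 m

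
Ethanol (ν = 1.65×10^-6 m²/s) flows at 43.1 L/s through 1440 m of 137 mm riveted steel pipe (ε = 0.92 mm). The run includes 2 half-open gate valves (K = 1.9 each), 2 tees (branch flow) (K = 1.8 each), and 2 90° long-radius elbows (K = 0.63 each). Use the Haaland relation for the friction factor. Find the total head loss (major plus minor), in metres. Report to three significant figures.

V = 4Q/(πD²) = 2.924 m/s; V²/2g = 0.4357 m
Re = 2.43×10^5, ε/D = 0.00672 → f = 0.03363 (Haaland)
Major: h_f = f(L/D)·V²/2g = 0.03363·10511·0.4357 = 154.0 m
Minor: ΣK = 8.66; h_m = ΣK·V²/2g = 3.773 m
Total H_L = 154.0 + 3.773 = 157.8 m

H_L ≈ 158 m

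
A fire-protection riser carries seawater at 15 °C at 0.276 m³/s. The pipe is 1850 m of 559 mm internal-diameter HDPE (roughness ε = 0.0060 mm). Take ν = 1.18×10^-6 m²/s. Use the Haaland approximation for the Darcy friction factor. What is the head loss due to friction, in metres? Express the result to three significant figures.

V = 4Q/(πD²) = 4·0.276/(π·0.559²) = 1.125 m/s
Re = VD/ν = 1.125·0.559/1.18×10^-6 = 5.33×10^5 → turbulent
ε/D = 0.0060/559 = 1.07×10^-5
Haaland: f = 0.01304
h_f = f(L/D)V²/(2g) = 0.01304·(1850/0.559)·1.125²/(2·9.81) = 2.783 m

h_f ≈ 2.78 m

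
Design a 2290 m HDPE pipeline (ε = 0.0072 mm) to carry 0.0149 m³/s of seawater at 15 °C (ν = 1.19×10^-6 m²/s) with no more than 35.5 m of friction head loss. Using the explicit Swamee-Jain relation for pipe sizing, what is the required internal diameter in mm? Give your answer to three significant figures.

D ≈ 117 mm

Swamee-Jain (Type III): D = 0.66·[ε^1.25·(LQ²/(gh_f))^4.75 + ν·Q^9.4·(L/(gh_f))^5.2]^0.04
LQ²/(gh_f) = 0.001460; L/(gh_f) = 6.576
Term 1 = ε^1.25·(…)^4.75 = 1.27×10^-20; Term 2 = ν·Q^9.4·(…)^5.2 = 1.43×10^-19
D = 0.66·(1.27×10^-20 + 1.43×10^-19)^0.04 = 0.1168 m = 117 mm
Check: V = 1.39 m/s, Re = 1.37×10^5, f = 0.01720, h_f = 33.3 m ≈ 35.5 m ✓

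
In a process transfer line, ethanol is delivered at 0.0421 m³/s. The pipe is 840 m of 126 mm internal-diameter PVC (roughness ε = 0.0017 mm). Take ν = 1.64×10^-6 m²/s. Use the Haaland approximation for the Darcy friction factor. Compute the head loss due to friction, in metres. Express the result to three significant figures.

V = 4Q/(πD²) = 4·0.0421/(π·0.126²) = 3.376 m/s
Re = VD/ν = 3.376·0.126/1.64×10^-6 = 2.59×10^5 → turbulent
ε/D = 0.0017/126 = 1.35×10^-5
Haaland: f = 0.01484
h_f = f(L/D)V²/(2g) = 0.01484·(840/0.126)·3.376²/(2·9.81) = 57.49 m

h_f ≈ 57.5 m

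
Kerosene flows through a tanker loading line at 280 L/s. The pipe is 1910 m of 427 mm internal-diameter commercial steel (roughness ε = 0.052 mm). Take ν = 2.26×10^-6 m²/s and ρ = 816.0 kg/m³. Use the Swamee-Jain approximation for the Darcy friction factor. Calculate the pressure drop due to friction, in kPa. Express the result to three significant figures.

V = 4Q/(πD²) = 4·0.280/(π·0.427²) = 1.955 m/s
Re = VD/ν = 1.955·0.427/2.26×10^-6 = 3.69×10^5 → turbulent
ε/D = 0.052/427 = 1.22×10^-4
Swamee-Jain: f = 0.01523
h_f = f(L/D)V²/(2g) = 0.01523·(1910/0.427)·1.955²/(2·9.81) = 13.28 m
Δp = ρg·h_f = 816.0·9.81·13.28 = 106.3 kPa

Δp ≈ 106 kPa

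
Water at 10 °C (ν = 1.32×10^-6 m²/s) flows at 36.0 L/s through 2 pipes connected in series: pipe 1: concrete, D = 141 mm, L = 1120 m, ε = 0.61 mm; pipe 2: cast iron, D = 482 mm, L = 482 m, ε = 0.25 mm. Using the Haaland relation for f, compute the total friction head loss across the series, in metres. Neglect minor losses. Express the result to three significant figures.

Pipe 1: V = 2.306 m/s, Re = 2.46×10^5, ε/D = 0.00433, f = 0.02952, h_1 = f(L/D)V²/2g = 63.54 m
Pipe 2: V = 0.1973 m/s, Re = 7.20×10^4, ε/D = 5.19×10^-4, f = 0.02106, h_2 = f(L/D)V²/2g = 0.04179 m
Series → Q common, losses add: H = Σh = 63.58 m

H ≈ 63.6 m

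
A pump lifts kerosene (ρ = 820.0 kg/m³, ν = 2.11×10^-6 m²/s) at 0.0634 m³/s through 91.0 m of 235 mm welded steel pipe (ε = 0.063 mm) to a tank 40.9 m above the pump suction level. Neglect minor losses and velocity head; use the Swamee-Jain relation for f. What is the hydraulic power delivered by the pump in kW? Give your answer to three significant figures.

V = 4Q/(πD²) = 1.462 m/s; Re = 1.63×10^5; ε/D = 2.68×10^-4; f = 0.01804
h_f = f(L/D)V²/2g = 0.7609 m
Total head H = z + h_f = 40.9 + 0.7609 = 41.66 m
P_hyd = ρgQH = 820.0·9.81·0.0634·41.66 = 21.25 kW

P_hyd ≈ 21.2 kW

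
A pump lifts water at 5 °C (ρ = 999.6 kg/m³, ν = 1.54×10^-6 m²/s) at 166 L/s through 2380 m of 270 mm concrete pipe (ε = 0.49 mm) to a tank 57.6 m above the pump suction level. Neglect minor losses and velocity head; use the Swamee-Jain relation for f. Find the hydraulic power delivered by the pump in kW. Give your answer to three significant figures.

V = 4Q/(πD²) = 2.899 m/s; Re = 5.08×10^5; ε/D = 0.00181; f = 0.02333
h_f = f(L/D)V²/2g = 88.10 m
Total head H = z + h_f = 57.6 + 88.10 = 145.7 m
P_hyd = ρgQH = 999.6·9.81·0.166·145.7 = 237.2 kW

P_hyd ≈ 237 kW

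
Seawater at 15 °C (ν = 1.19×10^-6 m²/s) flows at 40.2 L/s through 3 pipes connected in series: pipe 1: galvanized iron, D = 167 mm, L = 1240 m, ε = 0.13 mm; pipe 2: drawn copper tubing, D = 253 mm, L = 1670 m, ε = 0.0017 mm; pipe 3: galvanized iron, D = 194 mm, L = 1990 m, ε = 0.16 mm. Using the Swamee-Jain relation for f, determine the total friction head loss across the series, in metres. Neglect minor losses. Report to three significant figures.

H ≈ 48.5 m

Pipe 1: V = 1.835 m/s, Re = 2.58×10^5, ε/D = 7.78×10^-4, f = 0.01994, h_1 = f(L/D)V²/2g = 25.42 m
Pipe 2: V = 0.7996 m/s, Re = 1.70×10^5, ε/D = 6.72×10^-6, f = 0.01609, h_2 = f(L/D)V²/2g = 3.462 m
Pipe 3: V = 1.360 m/s, Re = 2.22×10^5, ε/D = 8.25×10^-4, f = 0.02033, h_3 = f(L/D)V²/2g = 19.66 m
Series → Q common, losses add: H = Σh = 48.54 m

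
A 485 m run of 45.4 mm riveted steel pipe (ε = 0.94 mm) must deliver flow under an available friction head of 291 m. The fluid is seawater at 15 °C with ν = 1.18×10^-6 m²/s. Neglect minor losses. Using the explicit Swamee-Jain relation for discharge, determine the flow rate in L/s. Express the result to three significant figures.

Swamee-Jain (Type II): Q = -0.965·√(gD⁵h_f/L)·ln[ε/(3.7D) + √(3.17ν²L/(gD³h_f))]
√(gD⁵h_f/L) = √(9.81·0.0454⁵·291/485) = 0.001065
ε/(3.7D) = 0.00560; √(3.17ν²L/(gD³h_f)) = 8.95×10^-5
Q = -0.965·0.001065·ln(0.005685) = 0.005316 m³/s
Check: V = 3.28 m/s, Re = 1.26×10^5, f = 0.04979, h_f = 292 m ≈ 291 m ✓

Q ≈ 5.32 L/s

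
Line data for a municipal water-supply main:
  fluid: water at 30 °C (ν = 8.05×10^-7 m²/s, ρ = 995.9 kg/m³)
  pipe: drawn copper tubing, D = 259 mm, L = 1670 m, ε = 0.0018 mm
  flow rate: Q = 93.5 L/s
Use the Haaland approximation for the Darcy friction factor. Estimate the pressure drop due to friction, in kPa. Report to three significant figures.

V = 4Q/(πD²) = 4·0.0935/(π·0.259²) = 1.775 m/s
Re = VD/ν = 1.775·0.259/8.05×10^-7 = 5.71×10^5 → turbulent
ε/D = 0.0018/259 = 6.95×10^-6
Haaland: f = 0.01284
h_f = f(L/D)V²/(2g) = 0.01284·(1670/0.259)·1.775²/(2·9.81) = 13.29 m
Δp = ρg·h_f = 995.9·9.81·13.29 = 129.9 kPa

Δp ≈ 130 kPa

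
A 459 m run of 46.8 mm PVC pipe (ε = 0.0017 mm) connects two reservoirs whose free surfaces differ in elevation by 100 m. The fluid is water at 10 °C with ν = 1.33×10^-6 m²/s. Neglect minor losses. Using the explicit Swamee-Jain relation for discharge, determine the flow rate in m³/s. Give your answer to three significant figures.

Swamee-Jain (Type II): Q = -0.965·√(gD⁵h_f/L)·ln[ε/(3.7D) + √(3.17ν²L/(gD³h_f))]
√(gD⁵h_f/L) = √(9.81·0.0468⁵·100/459) = 6.927×10^-4
ε/(3.7D) = 9.82×10^-6; √(3.17ν²L/(gD³h_f)) = 1.60×10^-4
Q = -0.965·6.927×10^-4·ln(1.698×10^-4) = 0.005803 m³/s
Check: V = 3.37 m/s, Re = 1.19×10^5, f = 0.01748, h_f = 99.4 m ≈ 100 m ✓

Q ≈ 0.00580 m³/s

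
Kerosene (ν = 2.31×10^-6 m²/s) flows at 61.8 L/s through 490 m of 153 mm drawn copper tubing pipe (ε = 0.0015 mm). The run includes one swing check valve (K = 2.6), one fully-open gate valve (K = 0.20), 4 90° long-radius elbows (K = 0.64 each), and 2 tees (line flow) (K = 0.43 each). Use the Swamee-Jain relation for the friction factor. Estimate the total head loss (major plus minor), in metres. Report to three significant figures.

H_L ≈ 31.8 m

V = 4Q/(πD²) = 3.361 m/s; V²/2g = 0.5759 m
Re = 2.23×10^5, ε/D = 9.80×10^-6 → f = 0.01531 (Swamee-Jain)
Major: h_f = f(L/D)·V²/2g = 0.01531·3203·0.5759 = 28.23 m
Minor: ΣK = 6.22; h_m = ΣK·V²/2g = 3.582 m
Total H_L = 28.23 + 3.582 = 31.82 m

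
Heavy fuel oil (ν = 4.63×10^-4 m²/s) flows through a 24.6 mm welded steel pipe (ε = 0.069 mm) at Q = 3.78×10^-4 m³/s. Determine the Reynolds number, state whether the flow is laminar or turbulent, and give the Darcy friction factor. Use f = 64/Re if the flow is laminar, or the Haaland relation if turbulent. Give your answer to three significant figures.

V = 4Q/(πD²) = 0.7953 m/s
Re = VD/ν = 0.7953·0.0246/4.63×10^-4 = 42.3
Re < 2300 → laminar → f = 64/Re = 1.515

Re ≈ 42.3; laminar; f = 64/Re ≈ 1.51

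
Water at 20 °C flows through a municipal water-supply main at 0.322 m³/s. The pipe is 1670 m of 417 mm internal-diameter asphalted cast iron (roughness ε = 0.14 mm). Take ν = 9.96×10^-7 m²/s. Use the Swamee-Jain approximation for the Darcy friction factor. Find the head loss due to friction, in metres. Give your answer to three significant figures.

h_f ≈ 18.2 m

V = 4Q/(πD²) = 4·0.322/(π·0.417²) = 2.358 m/s
Re = VD/ν = 2.358·0.417/9.96×10^-7 = 9.87×10^5 → turbulent
ε/D = 0.14/417 = 3.36×10^-4
Swamee-Jain: f = 0.01607
h_f = f(L/D)V²/(2g) = 0.01607·(1670/0.417)·2.358²/(2·9.81) = 18.24 m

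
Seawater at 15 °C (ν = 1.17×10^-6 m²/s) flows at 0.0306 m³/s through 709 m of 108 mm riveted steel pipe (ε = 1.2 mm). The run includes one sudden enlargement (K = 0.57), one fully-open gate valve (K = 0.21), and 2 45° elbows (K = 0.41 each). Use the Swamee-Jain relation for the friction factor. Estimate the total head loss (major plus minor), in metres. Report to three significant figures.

V = 4Q/(πD²) = 3.340 m/s; V²/2g = 0.5687 m
Re = 3.08×10^5, ε/D = 0.0111 → f = 0.03959 (Swamee-Jain)
Major: h_f = f(L/D)·V²/2g = 0.03959·6565·0.5687 = 147.8 m
Minor: ΣK = 1.60; h_m = ΣK·V²/2g = 0.9099 m
Total H_L = 147.8 + 0.9099 = 148.7 m

H_L ≈ 149 m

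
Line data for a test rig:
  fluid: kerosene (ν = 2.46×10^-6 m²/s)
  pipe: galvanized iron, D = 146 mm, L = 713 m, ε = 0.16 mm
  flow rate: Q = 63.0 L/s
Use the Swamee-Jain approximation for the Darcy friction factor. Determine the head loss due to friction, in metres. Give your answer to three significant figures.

h_f ≈ 75.5 m

V = 4Q/(πD²) = 4·0.0630/(π·0.146²) = 3.763 m/s
Re = VD/ν = 3.763·0.146/2.46×10^-6 = 2.23×10^5 → turbulent
ε/D = 0.16/146 = 0.00110
Swamee-Jain: f = 0.02143
h_f = f(L/D)V²/(2g) = 0.02143·(713/0.146)·3.763²/(2·9.81) = 75.54 m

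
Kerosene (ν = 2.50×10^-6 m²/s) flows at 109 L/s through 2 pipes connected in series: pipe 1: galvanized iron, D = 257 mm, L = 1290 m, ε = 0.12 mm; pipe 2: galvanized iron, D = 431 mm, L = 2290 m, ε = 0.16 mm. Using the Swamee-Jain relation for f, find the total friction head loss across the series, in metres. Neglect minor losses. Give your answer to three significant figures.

Pipe 1: V = 2.101 m/s, Re = 2.16×10^5, ε/D = 4.67×10^-4, f = 0.01863, h_1 = f(L/D)V²/2g = 21.04 m
Pipe 2: V = 0.7471 m/s, Re = 1.29×10^5, ε/D = 3.71×10^-4, f = 0.01917, h_2 = f(L/D)V²/2g = 2.898 m
Series → Q common, losses add: H = Σh = 23.94 m

H ≈ 23.9 m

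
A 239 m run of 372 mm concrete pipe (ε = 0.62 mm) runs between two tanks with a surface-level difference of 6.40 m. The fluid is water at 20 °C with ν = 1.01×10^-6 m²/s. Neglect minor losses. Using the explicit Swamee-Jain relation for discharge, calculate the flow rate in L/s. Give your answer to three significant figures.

Swamee-Jain (Type II): Q = -0.965·√(gD⁵h_f/L)·ln[ε/(3.7D) + √(3.17ν²L/(gD³h_f))]
√(gD⁵h_f/L) = √(9.81·0.372⁵·6.40/239) = 0.04326
ε/(3.7D) = 4.50×10^-4; √(3.17ν²L/(gD³h_f)) = 1.55×10^-5
Q = -0.965·0.04326·ln(4.659×10^-4) = 0.3203 m³/s
Check: V = 2.95 m/s, Re = 1.09×10^6, f = 0.02259, h_f = 6.42 m ≈ 6.40 m ✓

Q ≈ 320 L/s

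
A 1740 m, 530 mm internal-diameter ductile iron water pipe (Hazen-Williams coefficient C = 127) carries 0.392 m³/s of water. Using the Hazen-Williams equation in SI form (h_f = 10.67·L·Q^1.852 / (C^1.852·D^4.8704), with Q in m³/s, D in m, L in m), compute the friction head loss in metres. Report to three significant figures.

h_f ≈ 9.16 m

h_f = 10.67·1740·0.392^1.852 / (127^1.852·0.530^4.8704) = 9.165 m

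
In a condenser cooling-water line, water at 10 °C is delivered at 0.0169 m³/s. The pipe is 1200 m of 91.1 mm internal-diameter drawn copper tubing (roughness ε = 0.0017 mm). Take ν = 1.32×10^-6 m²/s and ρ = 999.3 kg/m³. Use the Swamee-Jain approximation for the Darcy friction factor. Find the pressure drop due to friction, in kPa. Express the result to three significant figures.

Δp ≈ 709 kPa

V = 4Q/(πD²) = 4·0.0169/(π·0.0911²) = 2.593 m/s
Re = VD/ν = 2.593·0.0911/1.32×10^-6 = 1.79×10^5 → turbulent
ε/D = 0.0017/91.1 = 1.87×10^-5
Swamee-Jain: f = 0.01603
h_f = f(L/D)V²/(2g) = 0.01603·(1200/0.0911)·2.593²/(2·9.81) = 72.37 m
Δp = ρg·h_f = 999.3·9.81·72.37 = 709.4 kPa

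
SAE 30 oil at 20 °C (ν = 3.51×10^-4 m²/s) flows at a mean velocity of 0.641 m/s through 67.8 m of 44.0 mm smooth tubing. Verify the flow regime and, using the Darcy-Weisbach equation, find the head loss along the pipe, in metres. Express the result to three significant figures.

h_f ≈ 25.7 m

Re = VD/ν = 0.641·0.04400/3.51×10^-4 = 80.4 → laminar (Re < 2300)
f = 64/Re = 0.7965
h_f = f(L/D)V²/(2g) = 0.7965·(67.8/0.04400)·0.641²/(2·9.81) = 25.70 m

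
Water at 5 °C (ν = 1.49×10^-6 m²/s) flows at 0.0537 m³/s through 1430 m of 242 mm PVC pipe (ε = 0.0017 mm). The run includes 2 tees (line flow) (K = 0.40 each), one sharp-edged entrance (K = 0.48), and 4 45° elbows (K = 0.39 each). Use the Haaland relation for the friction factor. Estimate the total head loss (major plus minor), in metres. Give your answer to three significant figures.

H_L ≈ 6.64 m

V = 4Q/(πD²) = 1.167 m/s; V²/2g = 0.06947 m
Re = 1.90×10^5, ε/D = 7.02×10^-6 → f = 0.01570 (Haaland)
Major: h_f = f(L/D)·V²/2g = 0.01570·5909·0.06947 = 6.445 m
Minor: ΣK = 2.84; h_m = ΣK·V²/2g = 0.1973 m
Total H_L = 6.445 + 0.1973 = 6.643 m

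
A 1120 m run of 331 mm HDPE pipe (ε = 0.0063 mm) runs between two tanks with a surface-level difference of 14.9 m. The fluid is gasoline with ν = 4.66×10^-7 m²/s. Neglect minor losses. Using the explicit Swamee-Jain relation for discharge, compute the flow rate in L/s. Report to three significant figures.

Swamee-Jain (Type II): Q = -0.965·√(gD⁵h_f/L)·ln[ε/(3.7D) + √(3.17ν²L/(gD³h_f))]
√(gD⁵h_f/L) = √(9.81·0.331⁵·14.9/1120) = 0.02277
ε/(3.7D) = 5.14×10^-6; √(3.17ν²L/(gD³h_f)) = 1.21×10^-5
Q = -0.965·0.02277·ln(1.720×10^-5) = 0.2411 m³/s
Check: V = 2.80 m/s, Re = 1.99×10^6, f = 0.01104, h_f = 14.9 m ≈ 14.9 m ✓

Q ≈ 241 L/s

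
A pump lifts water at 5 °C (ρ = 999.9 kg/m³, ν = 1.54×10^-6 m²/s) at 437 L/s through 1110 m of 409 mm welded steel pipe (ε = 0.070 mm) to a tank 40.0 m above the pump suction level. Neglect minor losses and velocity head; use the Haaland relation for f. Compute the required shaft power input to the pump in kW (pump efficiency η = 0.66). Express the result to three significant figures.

P_shaft ≈ 403 kW

V = 4Q/(πD²) = 3.326 m/s; Re = 8.83×10^5; ε/D = 1.71×10^-4; f = 0.01437
h_f = f(L/D)V²/2g = 22.00 m
Total head H = z + h_f = 40.0 + 22.00 = 62.00 m
P_hyd = ρgQH = 999.9·9.81·0.437·62.00 = 265.8 kW
P_shaft = P_hyd/η = 265.8/0.66 = 402.7 kW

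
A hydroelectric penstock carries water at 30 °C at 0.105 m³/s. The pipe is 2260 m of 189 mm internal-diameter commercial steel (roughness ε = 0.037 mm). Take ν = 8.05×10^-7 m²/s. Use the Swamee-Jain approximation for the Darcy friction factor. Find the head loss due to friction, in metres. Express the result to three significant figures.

h_f ≈ 127 m

V = 4Q/(πD²) = 4·0.105/(π·0.189²) = 3.743 m/s
Re = VD/ν = 3.743·0.189/8.05×10^-7 = 8.79×10^5 → turbulent
ε/D = 0.037/189 = 1.96×10^-4
Swamee-Jain: f = 0.01484
h_f = f(L/D)V²/(2g) = 0.01484·(2260/0.189)·3.743²/(2·9.81) = 126.7 m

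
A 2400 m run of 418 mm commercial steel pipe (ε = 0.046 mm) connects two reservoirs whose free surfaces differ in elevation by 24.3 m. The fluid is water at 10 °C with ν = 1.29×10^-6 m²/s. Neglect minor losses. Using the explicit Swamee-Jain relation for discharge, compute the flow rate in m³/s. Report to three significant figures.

Swamee-Jain (Type II): Q = -0.965·√(gD⁵h_f/L)·ln[ε/(3.7D) + √(3.17ν²L/(gD³h_f))]
√(gD⁵h_f/L) = √(9.81·0.418⁵·24.3/2400) = 0.03560
ε/(3.7D) = 2.97×10^-5; √(3.17ν²L/(gD³h_f)) = 2.70×10^-5
Q = -0.965·0.03560·ln(5.671×10^-5) = 0.3359 m³/s
Check: V = 2.45 m/s, Re = 7.93×10^5, f = 0.01392, h_f = 24.4 m ≈ 24.3 m ✓

Q ≈ 0.336 m³/s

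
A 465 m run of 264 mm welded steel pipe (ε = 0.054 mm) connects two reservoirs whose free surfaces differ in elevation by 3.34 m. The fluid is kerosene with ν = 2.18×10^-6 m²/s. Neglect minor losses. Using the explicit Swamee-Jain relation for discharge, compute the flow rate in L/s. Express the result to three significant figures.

Q ≈ 80.0 L/s

Swamee-Jain (Type II): Q = -0.965·√(gD⁵h_f/L)·ln[ε/(3.7D) + √(3.17ν²L/(gD³h_f))]
√(gD⁵h_f/L) = √(9.81·0.264⁵·3.34/465) = 0.009506
ε/(3.7D) = 5.53×10^-5; √(3.17ν²L/(gD³h_f)) = 1.08×10^-4
Q = -0.965·0.009506·ln(1.631×10^-4) = 0.08000 m³/s
Check: V = 1.46 m/s, Re = 1.77×10^5, f = 0.01745, h_f = 3.35 m ≈ 3.34 m ✓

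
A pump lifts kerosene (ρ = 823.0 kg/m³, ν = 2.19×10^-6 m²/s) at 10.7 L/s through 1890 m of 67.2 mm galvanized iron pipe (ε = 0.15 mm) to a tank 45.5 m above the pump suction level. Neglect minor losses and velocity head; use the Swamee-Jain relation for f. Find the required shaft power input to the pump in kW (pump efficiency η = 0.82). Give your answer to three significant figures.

V = 4Q/(πD²) = 3.017 m/s; Re = 9.26×10^4; ε/D = 0.00223; f = 0.02605
h_f = f(L/D)V²/2g = 339.8 m
Total head H = z + h_f = 45.5 + 339.8 = 385.3 m
P_hyd = ρgQH = 823.0·9.81·0.0107·385.3 = 33.29 kW
P_shaft = P_hyd/η = 33.29/0.82 = 40.59 kW

P_shaft ≈ 40.6 kW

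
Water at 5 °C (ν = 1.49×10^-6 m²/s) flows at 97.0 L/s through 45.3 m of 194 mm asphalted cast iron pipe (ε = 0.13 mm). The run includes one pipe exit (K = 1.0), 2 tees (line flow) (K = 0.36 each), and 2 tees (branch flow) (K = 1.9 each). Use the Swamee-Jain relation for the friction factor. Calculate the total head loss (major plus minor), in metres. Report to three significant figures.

H_L ≈ 5.45 m

V = 4Q/(πD²) = 3.282 m/s; V²/2g = 0.5489 m
Re = 4.27×10^5, ε/D = 6.70×10^-4 → f = 0.01889 (Swamee-Jain)
Major: h_f = f(L/D)·V²/2g = 0.01889·233.5·0.5489 = 2.421 m
Minor: ΣK = 5.52; h_m = ΣK·V²/2g = 3.030 m
Total H_L = 2.421 + 3.030 = 5.451 m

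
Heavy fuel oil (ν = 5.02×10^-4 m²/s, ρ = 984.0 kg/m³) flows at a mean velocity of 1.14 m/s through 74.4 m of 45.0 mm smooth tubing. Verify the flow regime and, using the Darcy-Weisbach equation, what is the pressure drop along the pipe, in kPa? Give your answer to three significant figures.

Δp ≈ 662 kPa

Re = VD/ν = 1.14·0.04500/5.02×10^-4 = 102 → laminar (Re < 2300)
f = 64/Re = 0.6263
h_f = f(L/D)V²/(2g) = 0.6263·(74.4/0.04500)·1.14²/(2·9.81) = 68.59 m
Δp = ρg·h_f = 984.0·9.81·68.59 = 662.1 kPa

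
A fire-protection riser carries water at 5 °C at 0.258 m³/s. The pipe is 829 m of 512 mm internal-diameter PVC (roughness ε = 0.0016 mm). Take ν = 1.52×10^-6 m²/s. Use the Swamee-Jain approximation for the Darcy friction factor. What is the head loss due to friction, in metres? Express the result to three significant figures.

V = 4Q/(πD²) = 4·0.258/(π·0.512²) = 1.253 m/s
Re = VD/ν = 1.253·0.512/1.52×10^-6 = 4.22×10^5 → turbulent
ε/D = 0.0016/512 = 3.13×10^-6
Swamee-Jain: f = 0.01354
h_f = f(L/D)V²/(2g) = 0.01354·(829/0.512)·1.253²/(2·9.81) = 1.755 m

h_f ≈ 1.75 m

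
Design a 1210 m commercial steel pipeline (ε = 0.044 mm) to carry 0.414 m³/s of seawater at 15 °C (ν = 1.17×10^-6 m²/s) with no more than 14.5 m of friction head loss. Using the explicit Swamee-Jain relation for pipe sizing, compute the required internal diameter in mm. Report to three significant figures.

D ≈ 441 mm

Swamee-Jain (Type III): D = 0.66·[ε^1.25·(LQ²/(gh_f))^4.75 + ν·Q^9.4·(L/(gh_f))^5.2]^0.04
LQ²/(gh_f) = 1.458; L/(gh_f) = 8.506
Term 1 = ε^1.25·(…)^4.75 = 2.15×10^-5; Term 2 = ν·Q^9.4·(…)^5.2 = 2.01×10^-5
D = 0.66·(2.15×10^-5 + 2.01×10^-5)^0.04 = 0.4409 m = 441 mm
Check: V = 2.71 m/s, Re = 1.02×10^6, f = 0.01348, h_f = 13.9 m ≈ 14.5 m ✓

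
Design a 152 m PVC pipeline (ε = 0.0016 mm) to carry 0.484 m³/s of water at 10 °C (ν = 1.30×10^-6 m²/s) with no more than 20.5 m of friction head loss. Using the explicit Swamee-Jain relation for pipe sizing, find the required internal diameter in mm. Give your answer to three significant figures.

Swamee-Jain (Type III): D = 0.66·[ε^1.25·(LQ²/(gh_f))^4.75 + ν·Q^9.4·(L/(gh_f))^5.2]^0.04
LQ²/(gh_f) = 0.1771; L/(gh_f) = 0.7558
Term 1 = ε^1.25·(…)^4.75 = 1.53×10^-11; Term 2 = ν·Q^9.4·(…)^5.2 = 3.31×10^-10
D = 0.66·(1.53×10^-11 + 3.31×10^-10)^0.04 = 0.2761 m = 276 mm
Check: V = 8.08 m/s, Re = 1.72×10^6, f = 0.01082, h_f = 19.8 m ≈ 20.5 m ✓

D ≈ 276 mm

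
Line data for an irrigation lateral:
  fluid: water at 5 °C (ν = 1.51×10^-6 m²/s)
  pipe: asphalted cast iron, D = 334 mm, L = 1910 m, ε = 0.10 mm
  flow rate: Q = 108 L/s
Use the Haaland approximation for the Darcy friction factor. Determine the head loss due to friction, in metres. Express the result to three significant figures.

V = 4Q/(πD²) = 4·0.108/(π·0.334²) = 1.233 m/s
Re = VD/ν = 1.233·0.334/1.51×10^-6 = 2.73×10^5 → turbulent
ε/D = 0.10/334 = 2.99×10^-4
Haaland: f = 0.01695
h_f = f(L/D)V²/(2g) = 0.01695·(1910/0.334)·1.233²/(2·9.81) = 7.505 m

h_f ≈ 7.51 m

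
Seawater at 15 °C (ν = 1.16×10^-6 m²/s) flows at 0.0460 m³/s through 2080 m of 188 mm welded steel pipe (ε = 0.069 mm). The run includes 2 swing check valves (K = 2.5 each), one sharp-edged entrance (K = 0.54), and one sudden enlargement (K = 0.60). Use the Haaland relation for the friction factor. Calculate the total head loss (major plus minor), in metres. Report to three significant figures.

V = 4Q/(πD²) = 1.657 m/s; V²/2g = 0.1400 m
Re = 2.69×10^5, ε/D = 3.67×10^-4 → f = 0.01741 (Haaland)
Major: h_f = f(L/D)·V²/2g = 0.01741·11064·0.1400 = 26.97 m
Minor: ΣK = 6.14; h_m = ΣK·V²/2g = 0.8594 m
Total H_L = 26.97 + 0.8594 = 27.83 m

H_L ≈ 27.8 m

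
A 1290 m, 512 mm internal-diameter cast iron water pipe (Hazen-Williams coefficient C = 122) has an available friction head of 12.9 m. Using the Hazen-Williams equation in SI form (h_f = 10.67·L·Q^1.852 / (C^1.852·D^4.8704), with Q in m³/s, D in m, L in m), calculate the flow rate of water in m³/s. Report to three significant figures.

Rearranging: Q = [h_f·C^1.852·D^4.8704 / (10.67·L)]^(1/1.852)
Q = [12.9·122^1.852·0.512^4.8704 / (10.67·1290)]^0.540 = 0.4861 m³/s

Q ≈ 0.486 m³/s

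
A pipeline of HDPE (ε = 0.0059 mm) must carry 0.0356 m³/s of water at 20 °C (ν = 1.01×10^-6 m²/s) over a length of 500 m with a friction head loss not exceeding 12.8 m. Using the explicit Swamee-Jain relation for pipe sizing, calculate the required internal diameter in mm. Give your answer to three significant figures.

D ≈ 145 mm

Swamee-Jain (Type III): D = 0.66·[ε^1.25·(LQ²/(gh_f))^4.75 + ν·Q^9.4·(L/(gh_f))^5.2]^0.04
LQ²/(gh_f) = 0.005047; L/(gh_f) = 3.982
Term 1 = ε^1.25·(…)^4.75 = 3.57×10^-18; Term 2 = ν·Q^9.4·(…)^5.2 = 3.22×10^-17
D = 0.66·(3.57×10^-18 + 3.22×10^-17)^0.04 = 0.1451 m = 145 mm
Check: V = 2.15 m/s, Re = 3.09×10^5, f = 0.01476, h_f = 12.0 m ≈ 12.8 m ✓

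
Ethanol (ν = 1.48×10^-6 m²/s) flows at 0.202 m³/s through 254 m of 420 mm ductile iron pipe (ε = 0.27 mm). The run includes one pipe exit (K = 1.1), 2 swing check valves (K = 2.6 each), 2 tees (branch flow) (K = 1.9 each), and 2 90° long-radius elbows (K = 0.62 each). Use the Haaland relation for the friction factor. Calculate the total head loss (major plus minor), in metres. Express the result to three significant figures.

H_L ≈ 2.45 m

V = 4Q/(πD²) = 1.458 m/s; V²/2g = 0.1083 m
Re = 4.14×10^5, ε/D = 6.43×10^-4 → f = 0.01857 (Haaland)
Major: h_f = f(L/D)·V²/2g = 0.01857·604.8·0.1083 = 1.217 m
Minor: ΣK = 11.3; h_m = ΣK·V²/2g = 1.229 m
Total H_L = 1.217 + 1.229 = 2.445 m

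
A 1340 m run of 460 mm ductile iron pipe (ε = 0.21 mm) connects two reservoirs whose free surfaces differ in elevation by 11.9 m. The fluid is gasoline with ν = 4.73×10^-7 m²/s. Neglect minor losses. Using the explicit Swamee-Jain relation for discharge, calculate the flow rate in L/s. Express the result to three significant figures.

Q ≈ 365 L/s

Swamee-Jain (Type II): Q = -0.965·√(gD⁵h_f/L)·ln[ε/(3.7D) + √(3.17ν²L/(gD³h_f))]
√(gD⁵h_f/L) = √(9.81·0.460⁵·11.9/1340) = 0.04236
ε/(3.7D) = 1.23×10^-4; √(3.17ν²L/(gD³h_f)) = 9.15×10^-6
Q = -0.965·0.04236·ln(1.325×10^-4) = 0.3650 m³/s
Check: V = 2.20 m/s, Re = 2.14×10^6, f = 0.01669, h_f = 12.0 m ≈ 11.9 m ✓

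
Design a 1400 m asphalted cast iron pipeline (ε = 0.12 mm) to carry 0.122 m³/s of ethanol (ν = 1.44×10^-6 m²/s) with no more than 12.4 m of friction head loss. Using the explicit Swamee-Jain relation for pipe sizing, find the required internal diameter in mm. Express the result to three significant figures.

D ≈ 305 mm

Swamee-Jain (Type III): D = 0.66·[ε^1.25·(LQ²/(gh_f))^4.75 + ν·Q^9.4·(L/(gh_f))^5.2]^0.04
LQ²/(gh_f) = 0.1713; L/(gh_f) = 11.51
Term 1 = ε^1.25·(…)^4.75 = 2.88×10^-9; Term 2 = ν·Q^9.4·(…)^5.2 = 1.22×10^-9
D = 0.66·(2.88×10^-9 + 1.22×10^-9)^0.04 = 0.3048 m = 305 mm
Check: V = 1.67 m/s, Re = 3.54×10^5, f = 0.01746, h_f = 11.4 m ≈ 12.4 m ✓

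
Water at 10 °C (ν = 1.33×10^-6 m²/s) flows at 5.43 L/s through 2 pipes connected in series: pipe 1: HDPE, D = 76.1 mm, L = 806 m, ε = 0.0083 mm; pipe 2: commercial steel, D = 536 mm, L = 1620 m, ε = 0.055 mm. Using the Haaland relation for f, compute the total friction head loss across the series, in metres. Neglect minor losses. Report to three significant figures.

H ≈ 15.2 m

Pipe 1: V = 1.194 m/s, Re = 6.83×10^4, ε/D = 1.09×10^-4, f = 0.01971, h_1 = f(L/D)V²/2g = 15.16 m
Pipe 2: V = 0.02406 m/s, Re = 9700, ε/D = 1.03×10^-4, f = 0.03125, h_2 = f(L/D)V²/2g = 0.002788 m
Series → Q common, losses add: H = Σh = 15.17 m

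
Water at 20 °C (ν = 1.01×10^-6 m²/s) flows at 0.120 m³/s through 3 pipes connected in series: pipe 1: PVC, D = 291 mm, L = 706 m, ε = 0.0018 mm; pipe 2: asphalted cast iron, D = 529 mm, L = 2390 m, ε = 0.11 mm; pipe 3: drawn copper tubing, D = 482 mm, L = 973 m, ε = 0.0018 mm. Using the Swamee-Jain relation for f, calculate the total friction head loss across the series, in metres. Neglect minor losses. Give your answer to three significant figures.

H ≈ 7.04 m

Pipe 1: V = 1.804 m/s, Re = 5.20×10^5, ε/D = 6.19×10^-6, f = 0.01310, h_1 = f(L/D)V²/2g = 5.274 m
Pipe 2: V = 0.5460 m/s, Re = 2.86×10^5, ε/D = 2.08×10^-4, f = 0.01646, h_2 = f(L/D)V²/2g = 1.130 m
Pipe 3: V = 0.6577 m/s, Re = 3.14×10^5, ε/D = 3.73×10^-6, f = 0.01430, h_3 = f(L/D)V²/2g = 0.6363 m
Series → Q common, losses add: H = Σh = 7.041 m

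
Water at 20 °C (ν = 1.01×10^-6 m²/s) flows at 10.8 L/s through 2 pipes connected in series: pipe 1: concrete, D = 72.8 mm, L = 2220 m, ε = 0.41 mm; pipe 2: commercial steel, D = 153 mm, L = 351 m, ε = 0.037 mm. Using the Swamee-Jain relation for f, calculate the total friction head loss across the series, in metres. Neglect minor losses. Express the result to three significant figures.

Pipe 1: V = 2.595 m/s, Re = 1.87×10^5, ε/D = 0.00563, f = 0.03214, h_1 = f(L/D)V²/2g = 336.3 m
Pipe 2: V = 0.5874 m/s, Re = 8.90×10^4, ε/D = 2.42×10^-4, f = 0.01958, h_2 = f(L/D)V²/2g = 0.7899 m
Series → Q common, losses add: H = Σh = 337.1 m

H ≈ 337 m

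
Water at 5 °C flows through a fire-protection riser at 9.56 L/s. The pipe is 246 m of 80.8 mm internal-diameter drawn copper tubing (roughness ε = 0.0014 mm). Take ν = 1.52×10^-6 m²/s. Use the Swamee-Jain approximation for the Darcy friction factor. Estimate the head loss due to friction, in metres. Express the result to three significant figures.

h_f ≈ 9.71 m

V = 4Q/(πD²) = 4·0.00956/(π·0.0808²) = 1.864 m/s
Re = VD/ν = 1.864·0.0808/1.52×10^-6 = 9.91×10^4 → turbulent
ε/D = 0.0014/80.8 = 1.73×10^-5
Swamee-Jain: f = 0.01800
h_f = f(L/D)V²/(2g) = 0.01800·(246/0.0808)·1.864²/(2·9.81) = 9.710 m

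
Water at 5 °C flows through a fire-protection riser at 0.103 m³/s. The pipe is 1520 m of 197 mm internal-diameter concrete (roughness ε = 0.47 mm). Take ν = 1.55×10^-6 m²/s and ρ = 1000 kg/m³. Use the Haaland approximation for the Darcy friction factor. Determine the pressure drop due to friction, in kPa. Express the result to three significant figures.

V = 4Q/(πD²) = 4·0.103/(π·0.197²) = 3.379 m/s
Re = VD/ν = 3.379·0.197/1.55×10^-6 = 4.29×10^5 → turbulent
ε/D = 0.47/197 = 0.00239
Haaland: f = 0.02494
h_f = f(L/D)V²/(2g) = 0.02494·(1520/0.197)·3.379²/(2·9.81) = 112.0 m
Δp = ρg·h_f = 1000·9.81·112.0 = 1099 kPa

Δp ≈ 1100 kPa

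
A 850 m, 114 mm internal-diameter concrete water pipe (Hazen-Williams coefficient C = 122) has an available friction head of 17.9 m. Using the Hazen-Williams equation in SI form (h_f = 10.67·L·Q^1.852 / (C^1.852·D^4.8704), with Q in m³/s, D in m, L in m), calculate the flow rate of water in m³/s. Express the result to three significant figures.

Rearranging: Q = [h_f·C^1.852·D^4.8704 / (10.67·L)]^(1/1.852)
Q = [17.9·122^1.852·0.114^4.8704 / (10.67·850)]^0.540 = 0.01399 m³/s

Q ≈ 0.0140 m³/s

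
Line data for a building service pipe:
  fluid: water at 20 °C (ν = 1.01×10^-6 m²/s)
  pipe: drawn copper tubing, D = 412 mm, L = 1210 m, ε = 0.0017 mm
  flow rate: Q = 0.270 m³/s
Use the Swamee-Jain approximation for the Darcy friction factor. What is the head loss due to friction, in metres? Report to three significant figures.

h_f ≈ 7.42 m

V = 4Q/(πD²) = 4·0.270/(π·0.412²) = 2.025 m/s
Re = VD/ν = 2.025·0.412/1.01×10^-6 = 8.26×10^5 → turbulent
ε/D = 0.0017/412 = 4.13×10^-6
Swamee-Jain: f = 0.01208
h_f = f(L/D)V²/(2g) = 0.01208·(1210/0.412)·2.025²/(2·9.81) = 7.418 m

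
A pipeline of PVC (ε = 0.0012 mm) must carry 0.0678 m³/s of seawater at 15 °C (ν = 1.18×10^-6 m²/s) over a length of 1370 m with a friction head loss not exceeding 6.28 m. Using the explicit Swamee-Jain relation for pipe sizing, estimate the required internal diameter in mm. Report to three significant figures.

Swamee-Jain (Type III): D = 0.66·[ε^1.25·(LQ²/(gh_f))^4.75 + ν·Q^9.4·(L/(gh_f))^5.2]^0.04
LQ²/(gh_f) = 0.1022; L/(gh_f) = 22.24
Term 1 = ε^1.25·(…)^4.75 = 7.84×10^-13; Term 2 = ν·Q^9.4·(…)^5.2 = 1.23×10^-10
D = 0.66·(7.84×10^-13 + 1.23×10^-10)^0.04 = 0.2650 m = 265 mm
Check: V = 1.23 m/s, Re = 2.76×10^5, f = 0.01465, h_f = 5.83 m ≈ 6.28 m ✓

D ≈ 265 mm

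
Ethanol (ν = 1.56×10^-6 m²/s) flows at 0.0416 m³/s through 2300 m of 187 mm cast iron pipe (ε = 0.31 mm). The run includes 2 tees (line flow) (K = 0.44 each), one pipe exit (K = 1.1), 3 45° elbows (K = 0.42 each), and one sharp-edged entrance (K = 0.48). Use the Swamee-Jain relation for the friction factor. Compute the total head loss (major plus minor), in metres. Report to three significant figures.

H_L ≈ 34.3 m

V = 4Q/(πD²) = 1.515 m/s; V²/2g = 0.1169 m
Re = 1.82×10^5, ε/D = 0.00166 → f = 0.02358 (Swamee-Jain)
Major: h_f = f(L/D)·V²/2g = 0.02358·12299·0.1169 = 33.91 m
Minor: ΣK = 3.72; h_m = ΣK·V²/2g = 0.4350 m
Total H_L = 33.91 + 0.4350 = 34.34 m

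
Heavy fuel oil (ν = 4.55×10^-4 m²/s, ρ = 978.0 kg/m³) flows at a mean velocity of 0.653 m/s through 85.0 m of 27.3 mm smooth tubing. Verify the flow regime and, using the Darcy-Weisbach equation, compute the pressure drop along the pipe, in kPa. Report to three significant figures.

Δp ≈ 1060 kPa

Re = VD/ν = 0.653·0.02730/4.55×10^-4 = 39.2 → laminar (Re < 2300)
f = 64/Re = 1.633
h_f = f(L/D)V²/(2g) = 1.633·(85.0/0.02730)·0.653²/(2·9.81) = 110.5 m
Δp = ρg·h_f = 978.0·9.81·110.5 = 1060 kPa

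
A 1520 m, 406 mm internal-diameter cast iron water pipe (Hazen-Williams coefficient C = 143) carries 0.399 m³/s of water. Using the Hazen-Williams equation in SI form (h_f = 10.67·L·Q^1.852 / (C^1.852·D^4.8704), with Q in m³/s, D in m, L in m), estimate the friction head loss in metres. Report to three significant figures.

h_f = 10.67·1520·0.399^1.852 / (143^1.852·0.406^4.8704) = 24.32 m

h_f ≈ 24.3 m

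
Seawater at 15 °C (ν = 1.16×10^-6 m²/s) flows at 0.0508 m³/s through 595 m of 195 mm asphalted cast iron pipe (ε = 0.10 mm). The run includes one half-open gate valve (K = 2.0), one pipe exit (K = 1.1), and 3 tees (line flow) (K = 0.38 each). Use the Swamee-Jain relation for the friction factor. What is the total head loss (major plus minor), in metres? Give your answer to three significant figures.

V = 4Q/(πD²) = 1.701 m/s; V²/2g = 0.1475 m
Re = 2.86×10^5, ε/D = 5.13×10^-4 → f = 0.01846 (Swamee-Jain)
Major: h_f = f(L/D)·V²/2g = 0.01846·3051·0.1475 = 8.309 m
Minor: ΣK = 4.24; h_m = ΣK·V²/2g = 0.6253 m
Total H_L = 8.309 + 0.6253 = 8.934 m

H_L ≈ 8.93 m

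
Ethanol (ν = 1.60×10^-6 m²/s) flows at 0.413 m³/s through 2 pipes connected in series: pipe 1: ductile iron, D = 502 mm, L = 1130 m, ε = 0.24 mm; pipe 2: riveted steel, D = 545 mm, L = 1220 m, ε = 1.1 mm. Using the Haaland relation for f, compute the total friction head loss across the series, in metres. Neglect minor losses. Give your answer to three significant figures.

H ≈ 17.1 m

Pipe 1: V = 2.087 m/s, Re = 6.55×10^5, ε/D = 4.78×10^-4, f = 0.01724, h_1 = f(L/D)V²/2g = 8.614 m
Pipe 2: V = 1.770 m/s, Re = 6.03×10^5, ε/D = 0.00202, f = 0.02379, h_2 = f(L/D)V²/2g = 8.508 m
Series → Q common, losses add: H = Σh = 17.12 m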